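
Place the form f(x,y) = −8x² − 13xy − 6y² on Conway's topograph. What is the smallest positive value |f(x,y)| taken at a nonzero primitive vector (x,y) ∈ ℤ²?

translate: b→-3 (≡13 mod 16), so (8,13,6)→(8,-3,1)
flip: (8,-3,1)→(1,3,8)
translate: b→1 (≡3 mod 2), so (1,3,8)→(1,1,6)
reduced (well bottom): (1,1,6) with a≤c, −a<b≤a
well minimum |f| = |-1| = 1 (negative-definite)

1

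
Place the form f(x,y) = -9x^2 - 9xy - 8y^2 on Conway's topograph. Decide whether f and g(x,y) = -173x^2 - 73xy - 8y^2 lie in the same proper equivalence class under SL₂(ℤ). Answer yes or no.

D₁ = -207, D₂ = -207
f is negative-definite; reduce −f:
−f: flip: (9,9,8)→(8,-9,9)
−f: translate: b→7 (≡-9 mod 16), so (8,-9,9)→(8,7,8)
−f: reduced (well bottom): (8,7,8) with a≤c, −a<b≤a
flip sign back: reduced form of f is (-8,-7,-8)
g is negative-definite; reduce −g:
−g: flip: (173,73,8)→(8,-73,173)
−g: translate: b→7 (≡-73 mod 16), so (8,-73,173)→(8,7,8)
−g: reduced (well bottom): (8,7,8) with a≤c, −a<b≤a
flip sign back: reduced form of g is (-8,-7,-8)
reduced forms (-8, -7, -8) vs (-8, -7, -8) ⇒ equivalent

yes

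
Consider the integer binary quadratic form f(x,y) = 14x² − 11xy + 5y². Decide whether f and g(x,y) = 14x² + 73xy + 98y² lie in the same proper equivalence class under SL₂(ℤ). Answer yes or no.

D₁ = -159, D₂ = -159
f: flip: (14,-11,5)→(5,11,14)
f: translate: b→1 (≡11 mod 10), so (5,11,14)→(5,1,8)
f: reduced (well bottom): (5,1,8) with a≤c, −a<b≤a
g: translate: b→-11 (≡73 mod 28), so (14,73,98)→(14,-11,5)
g: flip: (14,-11,5)→(5,11,14)
g: translate: b→1 (≡11 mod 10), so (5,11,14)→(5,1,8)
g: reduced (well bottom): (5,1,8) with a≤c, −a<b≤a
reduced forms (5, 1, 8) vs (5, 1, 8) ⇒ equivalent

yes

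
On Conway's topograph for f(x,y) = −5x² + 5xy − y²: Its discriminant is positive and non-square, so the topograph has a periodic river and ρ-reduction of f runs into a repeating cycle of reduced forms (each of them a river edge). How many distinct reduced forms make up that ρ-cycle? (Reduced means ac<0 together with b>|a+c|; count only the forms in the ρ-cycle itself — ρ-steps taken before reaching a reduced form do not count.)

D = 5, ⌊√D⌋ = 2
descent: ρ → (-1,1,1)  [lands on river]
river: ρ → (1,1,-1)
ρ-cycle length = 2 (tail of 1 descent step not counted)

2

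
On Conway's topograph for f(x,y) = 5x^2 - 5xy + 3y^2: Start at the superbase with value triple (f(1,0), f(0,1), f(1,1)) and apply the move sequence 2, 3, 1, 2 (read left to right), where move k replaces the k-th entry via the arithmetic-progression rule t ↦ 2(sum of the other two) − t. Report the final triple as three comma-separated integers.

start (5,3,3) = (f(1,0),f(0,1),f(1,1))
replace slot 2: 2·(5+3) − 3 = 13 → (5,13,3)
replace slot 3: 2·(5+13) − 3 = 33 → (5,13,33)
replace slot 1: 2·(13+33) − 5 = 87 → (87,13,33)
replace slot 2: 2·(87+33) − 13 = 227 → (87,227,33)

87,227,33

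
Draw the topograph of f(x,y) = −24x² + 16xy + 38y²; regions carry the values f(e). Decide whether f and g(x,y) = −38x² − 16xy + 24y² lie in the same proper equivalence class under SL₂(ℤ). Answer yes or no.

D₁ = 3904, D₂ = 3904
river cycle of f (length 26): (38, 60, -2), (-2, 60, 38), (38, 16, -24), (-24, 32, 30), (30, 28, -26), (-26, 24, 32), (32, 40, -18), (-18, 32, 40), (40, 48, -10), (-10, 52, 30), … (16 more)
river cycle of g (length 26): (24, 16, -38), (-38, 60, 2), (2, 60, -38), (-38, 16, 24), (24, 32, -30), (-30, 28, 26), (26, 24, -32), (-32, 40, 18), (18, 32, -40), (-40, 48, 10), … (16 more)
cycles differ ⇒ inequivalent

no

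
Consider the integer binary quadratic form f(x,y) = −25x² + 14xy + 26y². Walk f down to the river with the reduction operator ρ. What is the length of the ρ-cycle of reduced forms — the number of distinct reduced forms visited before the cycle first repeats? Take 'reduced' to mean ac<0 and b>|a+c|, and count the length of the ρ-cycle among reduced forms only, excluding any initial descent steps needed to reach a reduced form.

D = 2796, ⌊√D⌋ = 52
river: ρ → (26,38,-13)
river: ρ → (-13,40,23)
river: ρ → (23,52,-1)
river: ρ → (-1,52,23)
river: ρ → (23,40,-13)
river: ρ → (-13,38,26)
river: ρ → (26,14,-25)
river: ρ → (-25,36,15)
river: ρ → (15,24,-37)
river: ρ → (-37,50,2)
river: ρ → (2,50,-37)
river: ρ → (-37,24,15)
river: ρ → (15,36,-25)
river: ρ → (-25,14,26)
ρ-cycle length = 14 (tail of 0 descent steps not counted)

14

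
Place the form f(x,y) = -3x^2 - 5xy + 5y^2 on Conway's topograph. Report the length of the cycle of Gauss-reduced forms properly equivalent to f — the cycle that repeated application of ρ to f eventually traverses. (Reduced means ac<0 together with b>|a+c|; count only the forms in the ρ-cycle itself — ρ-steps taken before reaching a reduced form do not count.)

D = 85, ⌊√D⌋ = 9
descent: ρ → (5,5,-3)  [lands on river]
river: ρ → (-3,7,3)
river: ρ → (3,5,-5)
river: ρ → (-5,5,3)
river: ρ → (3,7,-3)
river: ρ → (-3,5,5)
ρ-cycle length = 6 (tail of 1 descent step not counted)

6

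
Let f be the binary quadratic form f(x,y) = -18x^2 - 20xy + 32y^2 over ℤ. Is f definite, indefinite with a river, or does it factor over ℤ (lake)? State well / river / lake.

D = b²−4ac = (-20)² − 4·(-18)·32 = 2704
D = 52² is a perfect square ⇒ form factors over ℤ ⇒ lakes

lake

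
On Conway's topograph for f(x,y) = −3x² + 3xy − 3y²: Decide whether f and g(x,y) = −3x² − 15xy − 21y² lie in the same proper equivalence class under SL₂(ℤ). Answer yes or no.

D₁ = -27, D₂ = -27
f is negative-definite; reduce −f:
−f: translate: b→3 (≡-3 mod 6), so (3,-3,3)→(3,3,3)
−f: reduced (well bottom): (3,3,3) with a≤c, −a<b≤a
flip sign back: reduced form of f is (-3,-3,-3)
g is negative-definite; reduce −g:
−g: translate: b→3 (≡15 mod 6), so (3,15,21)→(3,3,3)
−g: reduced (well bottom): (3,3,3) with a≤c, −a<b≤a
flip sign back: reduced form of g is (-3,-3,-3)
reduced forms (-3, -3, -3) vs (-3, -3, -3) ⇒ equivalent

yes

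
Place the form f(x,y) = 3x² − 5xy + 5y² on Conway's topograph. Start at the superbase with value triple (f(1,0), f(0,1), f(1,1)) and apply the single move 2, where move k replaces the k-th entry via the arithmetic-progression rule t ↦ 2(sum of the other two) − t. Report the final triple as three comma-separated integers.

start (3,5,3) = (f(1,0),f(0,1),f(1,1))
replace slot 2: 2·(3+3) − 5 = 7 → (3,7,3)

3,7,3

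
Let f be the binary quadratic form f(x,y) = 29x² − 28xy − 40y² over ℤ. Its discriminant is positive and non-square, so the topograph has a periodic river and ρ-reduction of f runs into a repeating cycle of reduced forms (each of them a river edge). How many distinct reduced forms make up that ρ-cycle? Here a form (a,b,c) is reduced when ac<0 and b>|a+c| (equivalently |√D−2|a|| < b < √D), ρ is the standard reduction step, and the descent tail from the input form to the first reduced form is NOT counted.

D = 5424, ⌊√D⌋ = 73
descent: ρ → (-40,28,29)  [lands on river]
river: ρ → (29,30,-39)
river: ρ → (-39,48,20)
river: ρ → (20,72,-3)
river: ρ → (-3,72,20)
river: ρ → (20,48,-39)
river: ρ → (-39,30,29)
river: ρ → (29,28,-40)
river: ρ → (-40,52,17)
river: ρ → (17,50,-43)
river: ρ → (-43,36,24)
river: ρ → (24,60,-19)
river: ρ → (-19,54,33)
river: ρ → (33,12,-40)
river: ρ → (-40,68,5)
river: ρ → (5,72,-12)
river: ρ → (-12,72,5)
river: ρ → (5,68,-40)
river: ρ → (-40,12,33)
river: ρ → (33,54,-19)
river: ρ → (-19,60,24)
river: ρ → (24,36,-43)
river: ρ → (-43,50,17)
river: ρ → (17,52,-40)
ρ-cycle length = 24 (tail of 1 descent step not counted)

24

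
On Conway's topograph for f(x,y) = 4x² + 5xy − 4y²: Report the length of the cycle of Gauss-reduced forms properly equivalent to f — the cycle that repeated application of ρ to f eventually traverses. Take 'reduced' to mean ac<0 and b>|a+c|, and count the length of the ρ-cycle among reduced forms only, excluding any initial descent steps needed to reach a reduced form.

D = 89, ⌊√D⌋ = 9
river: ρ → (-4,3,5)
river: ρ → (5,7,-2)
river: ρ → (-2,9,1)
river: ρ → (1,9,-2)
river: ρ → (-2,7,5)
river: ρ → (5,3,-4)
river: ρ → (-4,5,4)
river: ρ → (4,3,-5)
river: ρ → (-5,7,2)
river: ρ → (2,9,-1)
river: ρ → (-1,9,2)
river: ρ → (2,7,-5)
river: ρ → (-5,3,4)
river: ρ → (4,5,-4)
ρ-cycle length = 14 (tail of 0 descent steps not counted)

14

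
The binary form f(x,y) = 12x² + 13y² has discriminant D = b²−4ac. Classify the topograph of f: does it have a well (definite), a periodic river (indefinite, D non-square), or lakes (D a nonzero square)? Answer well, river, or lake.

D = b²−4ac = 0² − 4·12·13 = -624
D < 0 ⇒ definite ⇒ every region one sign ⇒ single well

well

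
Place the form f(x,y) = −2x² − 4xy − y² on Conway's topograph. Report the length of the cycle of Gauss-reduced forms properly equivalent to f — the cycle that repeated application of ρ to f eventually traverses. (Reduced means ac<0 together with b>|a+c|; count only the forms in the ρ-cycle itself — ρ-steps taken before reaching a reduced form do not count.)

D = 8, ⌊√D⌋ = 2
descent: ρ → (-1,2,1)  [lands on river]
river: ρ → (1,2,-1)
ρ-cycle length = 2 (tail of 1 descent step not counted)

2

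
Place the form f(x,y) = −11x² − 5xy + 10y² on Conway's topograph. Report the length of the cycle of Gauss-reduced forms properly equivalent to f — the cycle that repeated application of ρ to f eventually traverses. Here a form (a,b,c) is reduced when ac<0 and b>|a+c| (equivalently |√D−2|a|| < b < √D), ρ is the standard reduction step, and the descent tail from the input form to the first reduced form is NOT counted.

D = 465, ⌊√D⌋ = 21
descent: ρ → (10,5,-11)  [lands on river]
river: ρ → (-11,17,4)
river: ρ → (4,15,-15)
river: ρ → (-15,15,4)
river: ρ → (4,17,-11)
river: ρ → (-11,5,10)
river: ρ → (10,15,-6)
river: ρ → (-6,21,1)
river: ρ → (1,21,-6)
river: ρ → (-6,15,10)
ρ-cycle length = 10 (tail of 1 descent step not counted)

10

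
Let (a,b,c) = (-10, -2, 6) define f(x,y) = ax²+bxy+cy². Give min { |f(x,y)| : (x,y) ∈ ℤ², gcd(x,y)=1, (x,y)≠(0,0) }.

descent: ρ → (6,14,-2)  [lands on river]
river: ρ → (-2,14,6)
river: ρ → (6,10,-6)
river: ρ → (-6,14,2)
river: ρ → (2,14,-6)
river: ρ → (-6,10,6)
closes: descent 1, river 6
min |a| on river = 2

2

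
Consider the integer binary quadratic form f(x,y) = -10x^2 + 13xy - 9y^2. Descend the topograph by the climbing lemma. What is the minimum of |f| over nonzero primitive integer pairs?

translate: b→7 (≡-13 mod 20), so (10,-13,9)→(10,7,6)
flip: (10,7,6)→(6,-7,10)
translate: b→5 (≡-7 mod 12), so (6,-7,10)→(6,5,9)
reduced (well bottom): (6,5,9) with a≤c, −a<b≤a
well minimum |f| = |-6| = 6 (negative-definite)

6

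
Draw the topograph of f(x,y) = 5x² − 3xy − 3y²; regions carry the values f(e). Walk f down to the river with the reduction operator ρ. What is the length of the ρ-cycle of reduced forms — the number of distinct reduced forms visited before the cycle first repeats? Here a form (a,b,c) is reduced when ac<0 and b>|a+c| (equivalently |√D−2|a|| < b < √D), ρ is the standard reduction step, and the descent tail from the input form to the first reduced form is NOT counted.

D = 69, ⌊√D⌋ = 8
descent: ρ → (-3,3,5)  [lands on river]
river: ρ → (5,7,-1)
river: ρ → (-1,7,5)
river: ρ → (5,3,-3)
ρ-cycle length = 4 (tail of 1 descent step not counted)

4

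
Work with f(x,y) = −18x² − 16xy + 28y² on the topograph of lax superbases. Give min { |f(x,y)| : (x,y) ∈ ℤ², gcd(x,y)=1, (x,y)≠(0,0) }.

descent: ρ → (28,16,-18)  [lands on river]
river: ρ → (-18,20,26)
river: ρ → (26,32,-12)
river: ρ → (-12,40,14)
river: ρ → (14,44,-6)
river: ρ → (-6,40,28)
closes: descent 1, river 6
min |a| on river = 6

6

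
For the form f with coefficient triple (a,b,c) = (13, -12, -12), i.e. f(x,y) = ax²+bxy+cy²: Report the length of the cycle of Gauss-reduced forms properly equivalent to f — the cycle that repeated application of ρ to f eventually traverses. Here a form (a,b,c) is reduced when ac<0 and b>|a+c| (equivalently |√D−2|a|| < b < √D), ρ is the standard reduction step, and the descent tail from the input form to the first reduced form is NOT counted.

D = 768, ⌊√D⌋ = 27
descent: ρ → (-12,12,13)  [lands on river]
river: ρ → (13,14,-11)
river: ρ → (-11,8,16)
river: ρ → (16,24,-3)
river: ρ → (-3,24,16)
river: ρ → (16,8,-11)
river: ρ → (-11,14,13)
river: ρ → (13,12,-12)
ρ-cycle length = 8 (tail of 1 descent step not counted)

8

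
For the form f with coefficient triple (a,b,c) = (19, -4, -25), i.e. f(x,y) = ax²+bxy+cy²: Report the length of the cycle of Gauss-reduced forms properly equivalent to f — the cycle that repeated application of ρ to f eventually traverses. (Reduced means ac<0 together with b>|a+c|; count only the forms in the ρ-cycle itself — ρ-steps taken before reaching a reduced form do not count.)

D = 1916, ⌊√D⌋ = 43
descent: ρ → (-25,4,19)
descent: ρ → (19,34,-10)  [lands on river]
river: ρ → (-10,26,31)
river: ρ → (31,36,-5)
river: ρ → (-5,34,38)
river: ρ → (38,42,-1)
river: ρ → (-1,42,38)
river: ρ → (38,34,-5)
river: ρ → (-5,36,31)
river: ρ → (31,26,-10)
river: ρ → (-10,34,19)
river: ρ → (19,42,-2)
river: ρ → (-2,42,19)
ρ-cycle length = 12 (tail of 2 descent steps not counted)

12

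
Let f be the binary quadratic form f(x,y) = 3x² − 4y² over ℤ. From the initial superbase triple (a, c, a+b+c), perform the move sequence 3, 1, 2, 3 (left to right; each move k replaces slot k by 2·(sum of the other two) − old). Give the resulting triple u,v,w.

start (3,-4,-1) = (f(1,0),f(0,1),f(1,1))
replace slot 3: 2·(3+(-4)) − (-1) = -1 → (3,-4,-1)
replace slot 1: 2·((-4)+(-1)) − 3 = -13 → (-13,-4,-1)
replace slot 2: 2·((-13)+(-1)) − (-4) = -24 → (-13,-24,-1)
replace slot 3: 2·((-13)+(-24)) − (-1) = -73 → (-13,-24,-73)

-13,-24,-73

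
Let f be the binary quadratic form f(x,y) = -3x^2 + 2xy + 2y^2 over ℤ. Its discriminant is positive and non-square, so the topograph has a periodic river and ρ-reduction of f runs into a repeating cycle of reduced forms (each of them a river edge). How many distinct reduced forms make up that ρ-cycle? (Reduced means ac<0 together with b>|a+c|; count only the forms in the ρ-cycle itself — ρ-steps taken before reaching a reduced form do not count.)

D = 28, ⌊√D⌋ = 5
river: ρ → (2,2,-3)
river: ρ → (-3,4,1)
river: ρ → (1,4,-3)
river: ρ → (-3,2,2)
ρ-cycle length = 4 (tail of 0 descent steps not counted)

4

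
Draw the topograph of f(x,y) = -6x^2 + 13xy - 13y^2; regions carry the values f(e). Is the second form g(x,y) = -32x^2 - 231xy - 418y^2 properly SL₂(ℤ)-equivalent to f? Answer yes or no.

D₁ = -143, D₂ = -143
f is negative-definite; reduce −f:
−f: translate: b→-1 (≡-13 mod 12), so (6,-13,13)→(6,-1,6)
−f: flip: (6,-1,6)→(6,1,6)
−f: reduced (well bottom): (6,1,6) with a≤c, −a<b≤a
flip sign back: reduced form of f is (-6,-1,-6)
g is negative-definite; reduce −g:
−g: translate: b→-25 (≡231 mod 64), so (32,231,418)→(32,-25,6)
−g: flip: (32,-25,6)→(6,25,32)
−g: translate: b→1 (≡25 mod 12), so (6,25,32)→(6,1,6)
−g: reduced (well bottom): (6,1,6) with a≤c, −a<b≤a
flip sign back: reduced form of g is (-6,-1,-6)
reduced forms (-6, -1, -6) vs (-6, -1, -6) ⇒ equivalent

yes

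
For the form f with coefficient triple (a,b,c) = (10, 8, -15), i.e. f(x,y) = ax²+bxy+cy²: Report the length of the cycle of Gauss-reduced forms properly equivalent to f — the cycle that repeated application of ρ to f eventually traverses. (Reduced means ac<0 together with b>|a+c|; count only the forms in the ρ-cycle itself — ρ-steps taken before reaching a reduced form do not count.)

D = 664, ⌊√D⌋ = 25
river: ρ → (-15,22,3)
river: ρ → (3,20,-22)
river: ρ → (-22,24,1)
river: ρ → (1,24,-22)
river: ρ → (-22,20,3)
river: ρ → (3,22,-15)
river: ρ → (-15,8,10)
river: ρ → (10,12,-13)
river: ρ → (-13,14,9)
river: ρ → (9,22,-5)
river: ρ → (-5,18,17)
river: ρ → (17,16,-6)
river: ρ → (-6,20,11)
river: ρ → (11,24,-2)
river: ρ → (-2,24,11)
river: ρ → (11,20,-6)
river: ρ → (-6,16,17)
river: ρ → (17,18,-5)
river: ρ → (-5,22,9)
river: ρ → (9,14,-13)
river: ρ → (-13,12,10)
river: ρ → (10,8,-15)
ρ-cycle length = 22 (tail of 0 descent steps not counted)

22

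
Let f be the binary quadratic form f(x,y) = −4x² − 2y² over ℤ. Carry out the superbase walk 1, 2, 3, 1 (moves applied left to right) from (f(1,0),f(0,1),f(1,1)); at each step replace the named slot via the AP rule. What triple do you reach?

start (-4,-2,-6) = (f(1,0),f(0,1),f(1,1))
replace slot 1: 2·((-2)+(-6)) − (-4) = -12 → (-12,-2,-6)
replace slot 2: 2·((-12)+(-6)) − (-2) = -34 → (-12,-34,-6)
replace slot 3: 2·((-12)+(-34)) − (-6) = -86 → (-12,-34,-86)
replace slot 1: 2·((-34)+(-86)) − (-12) = -228 → (-228,-34,-86)

-228,-34,-86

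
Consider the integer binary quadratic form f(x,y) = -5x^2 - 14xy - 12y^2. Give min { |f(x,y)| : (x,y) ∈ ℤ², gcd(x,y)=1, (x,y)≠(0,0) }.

translate: b→4 (≡14 mod 10), so (5,14,12)→(5,4,3)
flip: (5,4,3)→(3,-4,5)
translate: b→2 (≡-4 mod 6), so (3,-4,5)→(3,2,4)
reduced (well bottom): (3,2,4) with a≤c, −a<b≤a
well minimum |f| = |-3| = 3 (negative-definite)

3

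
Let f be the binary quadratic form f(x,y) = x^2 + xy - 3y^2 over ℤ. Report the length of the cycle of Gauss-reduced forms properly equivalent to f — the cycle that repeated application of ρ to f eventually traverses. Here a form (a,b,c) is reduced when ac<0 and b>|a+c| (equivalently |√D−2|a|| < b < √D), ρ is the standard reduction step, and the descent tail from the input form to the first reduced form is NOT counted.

D = 13, ⌊√D⌋ = 3
descent: ρ → (-3,-1,1)
descent: ρ → (1,3,-1)  [lands on river]
river: ρ → (-1,3,1)
ρ-cycle length = 2 (tail of 2 descent steps not counted)

2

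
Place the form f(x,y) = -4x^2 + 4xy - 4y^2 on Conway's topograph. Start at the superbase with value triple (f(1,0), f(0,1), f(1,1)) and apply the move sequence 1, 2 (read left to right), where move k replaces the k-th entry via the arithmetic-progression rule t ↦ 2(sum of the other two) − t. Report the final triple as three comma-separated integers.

start (-4,-4,-4) = (f(1,0),f(0,1),f(1,1))
replace slot 1: 2·((-4)+(-4)) − (-4) = -12 → (-12,-4,-4)
replace slot 2: 2·((-12)+(-4)) − (-4) = -28 → (-12,-28,-4)

-12,-28,-4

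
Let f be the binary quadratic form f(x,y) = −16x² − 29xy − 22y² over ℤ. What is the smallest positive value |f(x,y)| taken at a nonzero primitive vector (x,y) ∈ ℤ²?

translate: b→-3 (≡29 mod 32), so (16,29,22)→(16,-3,9)
flip: (16,-3,9)→(9,3,16)
reduced (well bottom): (9,3,16) with a≤c, −a<b≤a
well minimum |f| = |-9| = 9 (negative-definite)

9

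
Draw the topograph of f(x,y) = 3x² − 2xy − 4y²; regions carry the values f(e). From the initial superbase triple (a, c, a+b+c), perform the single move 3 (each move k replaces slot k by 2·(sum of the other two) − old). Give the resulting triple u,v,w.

start (3,-4,-3) = (f(1,0),f(0,1),f(1,1))
replace slot 3: 2·(3+(-4)) − (-3) = 1 → (3,-4,1)

3,-4,1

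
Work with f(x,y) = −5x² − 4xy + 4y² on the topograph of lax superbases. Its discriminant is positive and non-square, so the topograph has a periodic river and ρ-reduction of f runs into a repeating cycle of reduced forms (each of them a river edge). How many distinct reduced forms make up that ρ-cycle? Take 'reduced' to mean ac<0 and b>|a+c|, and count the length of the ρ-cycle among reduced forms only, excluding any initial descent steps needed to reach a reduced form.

D = 96, ⌊√D⌋ = 9
descent: ρ → (4,4,-5)  [lands on river]
river: ρ → (-5,6,3)
river: ρ → (3,6,-5)
river: ρ → (-5,4,4)
ρ-cycle length = 4 (tail of 1 descent step not counted)

4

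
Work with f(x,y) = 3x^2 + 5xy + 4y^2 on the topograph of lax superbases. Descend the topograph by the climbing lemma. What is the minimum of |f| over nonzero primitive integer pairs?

translate: b→-1 (≡5 mod 6), so (3,5,4)→(3,-1,2)
flip: (3,-1,2)→(2,1,3)
reduced (well bottom): (2,1,3) with a≤c, −a<b≤a
well minimum = a = 2

2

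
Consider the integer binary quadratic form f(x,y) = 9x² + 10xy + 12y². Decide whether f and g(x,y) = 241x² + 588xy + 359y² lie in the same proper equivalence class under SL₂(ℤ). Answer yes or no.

D₁ = -332, D₂ = -332
f: translate: b→-8 (≡10 mod 18), so (9,10,12)→(9,-8,11)
f: reduced (well bottom): (9,-8,11) with a≤c, −a<b≤a
g: translate: b→106 (≡588 mod 482), so (241,588,359)→(241,106,12)
g: flip: (241,106,12)→(12,-106,241)
g: translate: b→-10 (≡-106 mod 24), so (12,-106,241)→(12,-10,9)
g: flip: (12,-10,9)→(9,10,12)
g: translate: b→-8 (≡10 mod 18), so (9,10,12)→(9,-8,11)
g: reduced (well bottom): (9,-8,11) with a≤c, −a<b≤a
reduced forms (9, -8, 11) vs (9, -8, 11) ⇒ equivalent

yes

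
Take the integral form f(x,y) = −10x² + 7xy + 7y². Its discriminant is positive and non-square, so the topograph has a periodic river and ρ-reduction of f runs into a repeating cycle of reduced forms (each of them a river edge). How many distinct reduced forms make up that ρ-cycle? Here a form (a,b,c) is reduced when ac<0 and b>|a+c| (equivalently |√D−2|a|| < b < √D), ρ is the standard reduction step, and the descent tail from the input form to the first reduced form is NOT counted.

D = 329, ⌊√D⌋ = 18
river: ρ → (7,7,-10)
river: ρ → (-10,13,4)
river: ρ → (4,11,-13)
river: ρ → (-13,15,2)
river: ρ → (2,17,-5)
river: ρ → (-5,13,8)
river: ρ → (8,3,-10)
river: ρ → (-10,17,1)
river: ρ → (1,17,-10)
river: ρ → (-10,3,8)
river: ρ → (8,13,-5)
river: ρ → (-5,17,2)
river: ρ → (2,15,-13)
river: ρ → (-13,11,4)
river: ρ → (4,13,-10)
river: ρ → (-10,7,7)
ρ-cycle length = 16 (tail of 0 descent steps not counted)

16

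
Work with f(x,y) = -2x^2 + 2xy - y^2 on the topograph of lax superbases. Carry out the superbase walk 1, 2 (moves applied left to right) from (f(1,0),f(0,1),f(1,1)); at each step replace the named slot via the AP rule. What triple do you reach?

start (-2,-1,-1) = (f(1,0),f(0,1),f(1,1))
replace slot 1: 2·((-1)+(-1)) − (-2) = -2 → (-2,-1,-1)
replace slot 2: 2·((-2)+(-1)) − (-1) = -5 → (-2,-5,-1)

-2,-5,-1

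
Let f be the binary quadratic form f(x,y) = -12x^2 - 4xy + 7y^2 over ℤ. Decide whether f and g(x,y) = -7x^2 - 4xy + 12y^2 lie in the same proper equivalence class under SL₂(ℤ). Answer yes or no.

D₁ = 352, D₂ = 352
river cycle of f (length 6): (7, 18, -1), (-1, 18, 7), (7, 10, -9), (-9, 8, 8), (8, 8, -9), (-9, 10, 7)
river cycle of g (length 6): (-7, 10, 9), (9, 8, -8), (-8, 8, 9), (9, 10, -7), (-7, 18, 1), (1, 18, -7)
cycles differ ⇒ inequivalent

no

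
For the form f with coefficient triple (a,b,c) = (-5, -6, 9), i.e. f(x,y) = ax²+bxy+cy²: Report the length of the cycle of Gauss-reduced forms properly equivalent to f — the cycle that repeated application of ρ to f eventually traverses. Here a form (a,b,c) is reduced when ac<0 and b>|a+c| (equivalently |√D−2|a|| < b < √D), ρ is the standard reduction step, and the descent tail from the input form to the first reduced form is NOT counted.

D = 216, ⌊√D⌋ = 14
descent: ρ → (9,6,-5)  [lands on river]
river: ρ → (-5,14,1)
river: ρ → (1,14,-5)
river: ρ → (-5,6,9)
river: ρ → (9,12,-2)
river: ρ → (-2,12,9)
ρ-cycle length = 6 (tail of 1 descent step not counted)

6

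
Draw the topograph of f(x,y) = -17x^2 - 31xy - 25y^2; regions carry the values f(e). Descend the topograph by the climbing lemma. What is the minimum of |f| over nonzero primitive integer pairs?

translate: b→-3 (≡31 mod 34), so (17,31,25)→(17,-3,11)
flip: (17,-3,11)→(11,3,17)
reduced (well bottom): (11,3,17) with a≤c, −a<b≤a
well minimum |f| = |-11| = 11 (negative-definite)

11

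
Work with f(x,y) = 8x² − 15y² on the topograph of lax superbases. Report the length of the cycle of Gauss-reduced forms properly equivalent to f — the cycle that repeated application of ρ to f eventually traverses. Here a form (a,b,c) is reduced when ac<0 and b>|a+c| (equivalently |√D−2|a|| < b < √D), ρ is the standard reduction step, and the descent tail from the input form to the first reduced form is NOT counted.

D = 480, ⌊√D⌋ = 21
descent: ρ → (-15,0,8)
descent: ρ → (8,16,-7)  [lands on river]
river: ρ → (-7,12,12)
river: ρ → (12,12,-7)
river: ρ → (-7,16,8)
ρ-cycle length = 4 (tail of 2 descent steps not counted)

4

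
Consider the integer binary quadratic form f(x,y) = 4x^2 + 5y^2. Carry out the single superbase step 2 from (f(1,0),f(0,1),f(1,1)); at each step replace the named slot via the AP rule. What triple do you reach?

start (4,5,9) = (f(1,0),f(0,1),f(1,1))
replace slot 2: 2·(4+9) − 5 = 21 → (4,21,9)

4,21,9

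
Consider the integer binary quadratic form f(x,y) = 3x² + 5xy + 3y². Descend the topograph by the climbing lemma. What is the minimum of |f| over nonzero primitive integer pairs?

translate: b→-1 (≡5 mod 6), so (3,5,3)→(3,-1,1)
flip: (3,-1,1)→(1,1,3)
reduced (well bottom): (1,1,3) with a≤c, −a<b≤a
well minimum = a = 1

1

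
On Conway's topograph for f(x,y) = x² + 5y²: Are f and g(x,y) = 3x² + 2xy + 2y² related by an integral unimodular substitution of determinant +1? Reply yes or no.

D₁ = -20, D₂ = -20
f: reduced (well bottom): (1,0,5) with a≤c, −a<b≤a
g: flip: (3,2,2)→(2,-2,3)
g: translate: b→2 (≡-2 mod 4), so (2,-2,3)→(2,2,3)
g: reduced (well bottom): (2,2,3) with a≤c, −a<b≤a
reduced forms (1, 0, 5) vs (2, 2, 3) ⇒ inequivalent

no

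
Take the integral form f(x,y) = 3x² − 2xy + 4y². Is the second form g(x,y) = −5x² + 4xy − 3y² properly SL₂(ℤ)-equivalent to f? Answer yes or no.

D₁ = -44, D₂ = -44
f: reduced (well bottom): (3,-2,4) with a≤c, −a<b≤a
g is negative-definite; reduce −g:
−g: flip: (5,-4,3)→(3,4,5)
−g: translate: b→-2 (≡4 mod 6), so (3,4,5)→(3,-2,4)
−g: reduced (well bottom): (3,-2,4) with a≤c, −a<b≤a
flip sign back: reduced form of g is (-3,2,-4)
reduced forms (3, -2, 4) vs (-3, 2, -4) ⇒ inequivalent

no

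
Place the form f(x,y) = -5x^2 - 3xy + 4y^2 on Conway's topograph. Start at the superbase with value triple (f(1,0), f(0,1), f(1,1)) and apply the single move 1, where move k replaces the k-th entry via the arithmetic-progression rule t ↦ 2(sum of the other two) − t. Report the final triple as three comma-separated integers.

start (-5,4,-4) = (f(1,0),f(0,1),f(1,1))
replace slot 1: 2·(4+(-4)) − (-5) = 5 → (5,4,-4)

5,4,-4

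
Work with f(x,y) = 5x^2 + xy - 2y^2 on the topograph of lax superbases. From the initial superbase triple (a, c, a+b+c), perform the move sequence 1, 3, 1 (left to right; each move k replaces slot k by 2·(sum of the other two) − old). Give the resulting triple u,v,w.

start (5,-2,4) = (f(1,0),f(0,1),f(1,1))
replace slot 1: 2·((-2)+4) − 5 = -1 → (-1,-2,4)
replace slot 3: 2·((-1)+(-2)) − 4 = -10 → (-1,-2,-10)
replace slot 1: 2·((-2)+(-10)) − (-1) = -23 → (-23,-2,-10)

-23,-2,-10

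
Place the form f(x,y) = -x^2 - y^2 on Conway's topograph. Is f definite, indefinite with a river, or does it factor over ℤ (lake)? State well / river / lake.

D = b²−4ac = 0² − 4·(-1)·(-1) = -4
D < 0 ⇒ definite ⇒ every region one sign ⇒ single well

well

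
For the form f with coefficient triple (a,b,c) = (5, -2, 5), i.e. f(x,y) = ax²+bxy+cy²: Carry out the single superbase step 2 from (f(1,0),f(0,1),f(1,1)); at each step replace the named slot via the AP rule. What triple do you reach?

start (5,5,8) = (f(1,0),f(0,1),f(1,1))
replace slot 2: 2·(5+8) − 5 = 21 → (5,21,8)

5,21,8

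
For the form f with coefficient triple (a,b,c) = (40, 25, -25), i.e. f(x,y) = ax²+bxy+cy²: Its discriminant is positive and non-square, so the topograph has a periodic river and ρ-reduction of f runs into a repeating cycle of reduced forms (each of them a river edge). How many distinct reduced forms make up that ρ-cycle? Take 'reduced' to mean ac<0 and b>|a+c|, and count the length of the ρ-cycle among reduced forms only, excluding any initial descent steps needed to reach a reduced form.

D = 4625, ⌊√D⌋ = 68
river: ρ → (-25,25,40)
river: ρ → (40,55,-10)
river: ρ → (-10,65,10)
river: ρ → (10,55,-40)
river: ρ → (-40,25,25)
river: ρ → (25,25,-40)
river: ρ → (-40,55,10)
river: ρ → (10,65,-10)
river: ρ → (-10,55,40)
river: ρ → (40,25,-25)
ρ-cycle length = 10 (tail of 0 descent steps not counted)

10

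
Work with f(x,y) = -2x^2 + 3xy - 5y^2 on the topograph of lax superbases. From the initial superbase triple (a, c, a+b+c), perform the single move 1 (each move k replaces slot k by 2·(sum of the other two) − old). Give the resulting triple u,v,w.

start (-2,-5,-4) = (f(1,0),f(0,1),f(1,1))
replace slot 1: 2·((-5)+(-4)) − (-2) = -16 → (-16,-5,-4)

-16,-5,-4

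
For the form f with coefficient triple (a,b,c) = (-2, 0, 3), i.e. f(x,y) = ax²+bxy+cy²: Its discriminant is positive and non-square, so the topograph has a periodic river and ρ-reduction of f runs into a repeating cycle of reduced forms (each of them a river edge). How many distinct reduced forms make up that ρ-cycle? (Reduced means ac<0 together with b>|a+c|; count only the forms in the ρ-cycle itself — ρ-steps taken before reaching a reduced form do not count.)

D = 24, ⌊√D⌋ = 4
descent: ρ → (3,0,-2)
descent: ρ → (-2,4,1)  [lands on river]
river: ρ → (1,4,-2)
ρ-cycle length = 2 (tail of 2 descent steps not counted)

2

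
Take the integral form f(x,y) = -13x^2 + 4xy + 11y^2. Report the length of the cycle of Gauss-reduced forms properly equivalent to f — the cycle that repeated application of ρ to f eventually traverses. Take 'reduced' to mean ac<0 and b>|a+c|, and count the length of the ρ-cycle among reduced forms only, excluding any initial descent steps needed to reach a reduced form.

D = 588, ⌊√D⌋ = 24
river: ρ → (11,18,-6)
river: ρ → (-6,18,11)
river: ρ → (11,4,-13)
river: ρ → (-13,22,2)
river: ρ → (2,22,-13)
river: ρ → (-13,4,11)
ρ-cycle length = 6 (tail of 0 descent steps not counted)

6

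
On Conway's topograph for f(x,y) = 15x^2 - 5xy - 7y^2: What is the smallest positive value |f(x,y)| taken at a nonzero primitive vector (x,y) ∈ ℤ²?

descent: ρ → (-7,19,3)  [lands on river]
river: ρ → (3,17,-13)
river: ρ → (-13,9,7)
river: ρ → (7,19,-3)
river: ρ → (-3,17,13)
river: ρ → (13,9,-7)
closes: descent 1, river 6
min |a| on river = 3

3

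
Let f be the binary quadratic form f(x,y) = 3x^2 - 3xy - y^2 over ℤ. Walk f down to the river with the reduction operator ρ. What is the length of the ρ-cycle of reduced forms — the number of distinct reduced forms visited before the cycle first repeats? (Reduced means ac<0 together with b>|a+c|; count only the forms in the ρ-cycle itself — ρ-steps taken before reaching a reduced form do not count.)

D = 21, ⌊√D⌋ = 4
descent: ρ → (-1,3,3)  [lands on river]
river: ρ → (3,3,-1)
ρ-cycle length = 2 (tail of 1 descent step not counted)

2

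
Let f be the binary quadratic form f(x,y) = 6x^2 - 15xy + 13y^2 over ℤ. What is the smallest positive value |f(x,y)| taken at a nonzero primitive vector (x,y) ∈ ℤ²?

translate: b→-3 (≡-15 mod 12), so (6,-15,13)→(6,-3,4)
flip: (6,-3,4)→(4,3,6)
reduced (well bottom): (4,3,6) with a≤c, −a<b≤a
well minimum = a = 4

4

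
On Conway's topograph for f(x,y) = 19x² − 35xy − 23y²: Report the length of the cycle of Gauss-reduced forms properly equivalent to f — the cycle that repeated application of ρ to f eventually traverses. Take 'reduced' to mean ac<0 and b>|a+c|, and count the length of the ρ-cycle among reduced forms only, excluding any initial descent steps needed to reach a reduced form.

D = 2973, ⌊√D⌋ = 54
descent: ρ → (-23,35,19)  [lands on river]
river: ρ → (19,41,-17)
river: ρ → (-17,27,33)
river: ρ → (33,39,-11)
river: ρ → (-11,49,13)
river: ρ → (13,29,-41)
river: ρ → (-41,53,1)
river: ρ → (1,53,-41)
river: ρ → (-41,29,13)
river: ρ → (13,49,-11)
river: ρ → (-11,39,33)
river: ρ → (33,27,-17)
river: ρ → (-17,41,19)
river: ρ → (19,35,-23)
river: ρ → (-23,11,31)
river: ρ → (31,51,-3)
river: ρ → (-3,51,31)
river: ρ → (31,11,-23)
ρ-cycle length = 18 (tail of 1 descent step not counted)

18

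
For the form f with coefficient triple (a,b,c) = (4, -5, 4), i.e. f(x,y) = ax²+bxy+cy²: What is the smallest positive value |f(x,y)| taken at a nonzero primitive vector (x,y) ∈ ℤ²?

translate: b→3 (≡-5 mod 8), so (4,-5,4)→(4,3,3)
flip: (4,3,3)→(3,-3,4)
translate: b→3 (≡-3 mod 6), so (3,-3,4)→(3,3,4)
reduced (well bottom): (3,3,4) with a≤c, −a<b≤a
well minimum = a = 3

3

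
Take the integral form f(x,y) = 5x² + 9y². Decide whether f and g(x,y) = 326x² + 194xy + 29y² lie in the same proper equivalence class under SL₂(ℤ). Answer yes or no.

D₁ = -180, D₂ = -180
f: reduced (well bottom): (5,0,9) with a≤c, −a<b≤a
g: flip: (326,194,29)→(29,-194,326)
g: translate: b→-20 (≡-194 mod 58), so (29,-194,326)→(29,-20,5)
g: flip: (29,-20,5)→(5,20,29)
g: translate: b→0 (≡20 mod 10), so (5,20,29)→(5,0,9)
g: reduced (well bottom): (5,0,9) with a≤c, −a<b≤a
reduced forms (5, 0, 9) vs (5, 0, 9) ⇒ equivalent

yes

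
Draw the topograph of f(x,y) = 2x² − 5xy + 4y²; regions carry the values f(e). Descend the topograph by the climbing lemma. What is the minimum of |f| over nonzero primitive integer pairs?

translate: b→-1 (≡-5 mod 4), so (2,-5,4)→(2,-1,1)
flip: (2,-1,1)→(1,1,2)
reduced (well bottom): (1,1,2) with a≤c, −a<b≤a
well minimum = a = 1

1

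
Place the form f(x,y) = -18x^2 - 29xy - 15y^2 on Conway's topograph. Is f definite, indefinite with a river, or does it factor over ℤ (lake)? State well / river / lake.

D = b²−4ac = (-29)² − 4·(-18)·(-15) = -239
D < 0 ⇒ definite ⇒ every region one sign ⇒ single well

well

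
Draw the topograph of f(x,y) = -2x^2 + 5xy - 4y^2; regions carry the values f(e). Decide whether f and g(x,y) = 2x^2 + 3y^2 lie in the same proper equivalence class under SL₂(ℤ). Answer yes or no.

D₁ = -7, D₂ = -24
discriminants differ ⇒ not SL₂(ℤ)-equivalent

no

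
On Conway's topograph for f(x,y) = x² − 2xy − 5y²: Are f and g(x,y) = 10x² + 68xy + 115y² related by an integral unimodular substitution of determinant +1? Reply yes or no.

D₁ = 24, D₂ = 24
river cycle of f (length 2): (1, 4, -2), (-2, 4, 1)
river cycle of g (length 2): (1, 4, -2), (-2, 4, 1)
cycles coincide ⇒ equivalent

yes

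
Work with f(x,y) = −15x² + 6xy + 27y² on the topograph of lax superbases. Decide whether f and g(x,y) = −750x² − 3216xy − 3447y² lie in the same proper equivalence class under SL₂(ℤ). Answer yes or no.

D₁ = 1656, D₂ = 1656
river cycle of f (length 12): (-15, 36, 6), (6, 36, -15), (-15, 24, 18), (18, 12, -21), (-21, 30, 9), (9, 24, -30), (-30, 36, 3), (3, 36, -30), (-30, 24, 9), (9, 30, -21), … (2 more)
river cycle of g (length 12): (-15, 36, 6), (6, 36, -15), (-15, 24, 18), (18, 12, -21), (-21, 30, 9), (9, 24, -30), (-30, 36, 3), (3, 36, -30), (-30, 24, 9), (9, 30, -21), … (2 more)
cycles coincide ⇒ equivalent

yes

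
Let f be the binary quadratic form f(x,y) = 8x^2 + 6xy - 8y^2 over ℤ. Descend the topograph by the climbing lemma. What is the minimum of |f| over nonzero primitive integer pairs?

river: ρ → (-8,10,6)
river: ρ → (6,14,-4)
river: ρ → (-4,10,12)
river: ρ → (12,14,-2)
river: ρ → (-2,14,12)
river: ρ → (12,10,-4)
river: ρ → (-4,14,6)
river: ρ → (6,10,-8)
river: ρ → (-8,6,8)
river: ρ → (8,10,-6)
river: ρ → (-6,14,4)
river: ρ → (4,10,-12)
river: ρ → (-12,14,2)
river: ρ → (2,14,-12)
river: ρ → (-12,10,4)
river: ρ → (4,14,-6)
river: ρ → (-6,10,8)
river: ρ → (8,6,-8)
closes: descent 0, river 18
min |a| on river = 2

2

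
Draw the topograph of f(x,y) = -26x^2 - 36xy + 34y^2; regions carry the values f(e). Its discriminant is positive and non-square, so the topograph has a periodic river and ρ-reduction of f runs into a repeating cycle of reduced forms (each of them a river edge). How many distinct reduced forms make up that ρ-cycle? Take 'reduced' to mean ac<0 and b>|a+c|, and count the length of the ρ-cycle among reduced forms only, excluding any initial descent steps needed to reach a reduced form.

D = 4832, ⌊√D⌋ = 69
descent: ρ → (34,36,-26)  [lands on river]
river: ρ → (-26,68,2)
river: ρ → (2,68,-26)
river: ρ → (-26,36,34)
river: ρ → (34,32,-28)
river: ρ → (-28,24,38)
river: ρ → (38,52,-14)
river: ρ → (-14,60,22)
river: ρ → (22,28,-46)
river: ρ → (-46,64,4)
river: ρ → (4,64,-46)
river: ρ → (-46,28,22)
river: ρ → (22,60,-14)
river: ρ → (-14,52,38)
river: ρ → (38,24,-28)
river: ρ → (-28,32,34)
ρ-cycle length = 16 (tail of 1 descent step not counted)

16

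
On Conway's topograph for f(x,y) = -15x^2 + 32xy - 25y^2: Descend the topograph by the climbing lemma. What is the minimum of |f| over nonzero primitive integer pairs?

translate: b→-2 (≡-32 mod 30), so (15,-32,25)→(15,-2,8)
flip: (15,-2,8)→(8,2,15)
reduced (well bottom): (8,2,15) with a≤c, −a<b≤a
well minimum |f| = |-8| = 8 (negative-definite)

8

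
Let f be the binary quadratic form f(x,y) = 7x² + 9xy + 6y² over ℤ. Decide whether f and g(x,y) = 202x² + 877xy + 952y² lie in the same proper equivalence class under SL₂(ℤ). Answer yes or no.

D₁ = -87, D₂ = -87
f: translate: b→-5 (≡9 mod 14), so (7,9,6)→(7,-5,4)
f: flip: (7,-5,4)→(4,5,7)
f: translate: b→-3 (≡5 mod 8), so (4,5,7)→(4,-3,6)
f: reduced (well bottom): (4,-3,6) with a≤c, −a<b≤a
g: translate: b→69 (≡877 mod 404), so (202,877,952)→(202,69,6)
g: flip: (202,69,6)→(6,-69,202)
g: translate: b→3 (≡-69 mod 12), so (6,-69,202)→(6,3,4)
g: flip: (6,3,4)→(4,-3,6)
g: reduced (well bottom): (4,-3,6) with a≤c, −a<b≤a
reduced forms (4, -3, 6) vs (4, -3, 6) ⇒ equivalent

yes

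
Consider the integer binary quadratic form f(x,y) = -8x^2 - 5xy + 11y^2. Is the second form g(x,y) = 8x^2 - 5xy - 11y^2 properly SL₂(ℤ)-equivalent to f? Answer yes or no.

D₁ = 377, D₂ = 377
river cycle of f (length 6): (11, 5, -8), (-8, 11, 8), (8, 5, -11), (-11, 17, 2), (2, 19, -2), (-2, 17, 11)
river cycle of g (length 6): (-11, 5, 8), (8, 11, -8), (-8, 5, 11), (11, 17, -2), (-2, 19, 2), (2, 17, -11)
cycles differ ⇒ inequivalent

no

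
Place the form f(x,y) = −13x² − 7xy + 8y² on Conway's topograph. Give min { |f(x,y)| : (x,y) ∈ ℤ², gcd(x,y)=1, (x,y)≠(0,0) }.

descent: ρ → (8,7,-13)  [lands on river]
river: ρ → (-13,19,2)
river: ρ → (2,21,-3)
river: ρ → (-3,21,2)
river: ρ → (2,19,-13)
river: ρ → (-13,7,8)
river: ρ → (8,9,-12)
river: ρ → (-12,15,5)
river: ρ → (5,15,-12)
river: ρ → (-12,9,8)
closes: descent 1, river 10
min |a| on river = 2

2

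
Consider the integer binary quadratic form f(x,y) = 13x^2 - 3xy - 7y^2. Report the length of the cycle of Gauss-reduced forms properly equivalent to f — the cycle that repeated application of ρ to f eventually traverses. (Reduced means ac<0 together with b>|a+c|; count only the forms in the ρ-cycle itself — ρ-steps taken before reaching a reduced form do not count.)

D = 373, ⌊√D⌋ = 19
descent: ρ → (-7,17,3)  [lands on river]
river: ρ → (3,19,-1)
river: ρ → (-1,19,3)
river: ρ → (3,17,-7)
river: ρ → (-7,11,9)
river: ρ → (9,7,-9)
river: ρ → (-9,11,7)
river: ρ → (7,17,-3)
river: ρ → (-3,19,1)
river: ρ → (1,19,-3)
river: ρ → (-3,17,7)
river: ρ → (7,11,-9)
river: ρ → (-9,7,9)
river: ρ → (9,11,-7)
ρ-cycle length = 14 (tail of 1 descent step not counted)

14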